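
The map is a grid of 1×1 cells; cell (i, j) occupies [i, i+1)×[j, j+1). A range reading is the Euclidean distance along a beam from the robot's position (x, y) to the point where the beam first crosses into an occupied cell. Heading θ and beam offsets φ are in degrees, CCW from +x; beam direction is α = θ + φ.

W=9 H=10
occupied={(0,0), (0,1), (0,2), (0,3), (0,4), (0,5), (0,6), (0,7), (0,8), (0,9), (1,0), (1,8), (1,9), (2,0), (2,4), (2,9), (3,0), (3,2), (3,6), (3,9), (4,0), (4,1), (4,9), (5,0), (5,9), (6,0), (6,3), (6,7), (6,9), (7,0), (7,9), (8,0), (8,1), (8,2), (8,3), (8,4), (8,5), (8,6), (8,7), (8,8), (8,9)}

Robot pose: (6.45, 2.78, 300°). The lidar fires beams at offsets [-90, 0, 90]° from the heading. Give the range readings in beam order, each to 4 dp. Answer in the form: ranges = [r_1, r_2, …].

beam 1: φ=-90°, α=210°
  d=(-0.8660,-0.5000)  start (6,2)  tX=0.5196 tY=1.5600  stride 1/|dx|=1.1547 1/|dy|=2.0000
    cross x-line → (5,2), t=0.5196
    cross y-line → (5,1), t=1.5600
    cross x-line → (4,1), t=1.6743 (wall)
  → r_1 = 1.6743
beam 2: φ=0°, α=300°
  d=(0.5000,-0.8660)  start (6,2)  tX=1.1000 tY=0.9007  stride 1/|dx|=2.0000 1/|dy|=1.1547
    cross y-line → (6,1), t=0.9007
    cross x-line → (7,1), t=1.1000
    cross y-line → (7,0), t=2.0554 (wall)
  → r_2 = 2.0554
beam 3: φ=90°, α=30°
  d=(0.8660,0.5000)  start (6,2)  tX=0.6351 tY=0.4400  stride 1/|dx|=1.1547 1/|dy|=2.0000
    cross y-line → (6,3), t=0.4400 (wall)
  → r_3 = 0.4400

ranges = [1.6743, 2.0554, 0.4400]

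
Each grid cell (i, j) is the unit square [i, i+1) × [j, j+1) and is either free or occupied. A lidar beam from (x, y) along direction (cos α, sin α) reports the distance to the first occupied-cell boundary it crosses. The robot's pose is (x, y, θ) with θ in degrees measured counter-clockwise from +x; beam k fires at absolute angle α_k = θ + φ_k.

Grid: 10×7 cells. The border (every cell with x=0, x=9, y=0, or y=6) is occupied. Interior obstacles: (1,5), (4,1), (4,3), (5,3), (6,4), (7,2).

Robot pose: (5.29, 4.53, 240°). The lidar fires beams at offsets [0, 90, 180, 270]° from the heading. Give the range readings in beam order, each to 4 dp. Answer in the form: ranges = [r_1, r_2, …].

ranges = [0.6120, 0.8198, 1.6974, 2.9400]

beam 1: φ=0°, α=240°
  cosα=-0.5000 sinα=-0.8660 | (5,4) | tMaxX 0.5800 tMaxY 0.6120 | tΔX 2.0000 tΔY 1.1547
    t=0.5800 [x] (4,4)
    t=0.6120 [y] (4,3) — stop
  → r_1 = 0.6120
beam 2: φ=90°, α=330°
  cosα=0.8660 sinα=-0.5000 | (5,4) | tMaxX 0.8198 tMaxY 1.0600 | tΔX 1.1547 tΔY 2.0000
    t=0.8198 [x] (6,4) — stop
  → r_2 = 0.8198
beam 3: φ=180°, α=60°
  cosα=0.5000 sinα=0.8660 | (5,4) | tMaxX 1.4200 tMaxY 0.5427 | tΔX 2.0000 tΔY 1.1547
    t=0.5427 [y] (5,5)
    t=1.4200 [x] (6,5)
    t=1.6974 [y] (6,6) — stop
  → r_3 = 1.6974
beam 4: φ=270°, α=150°
  cosα=-0.8660 sinα=0.5000 | (5,4) | tMaxX 0.3349 tMaxY 0.9400 | tΔX 1.1547 tΔY 2.0000
    t=0.3349 [x] (4,4)
    t=0.9400 [y] (4,5)
    t=1.4896 [x] (3,5)
    t=2.6443 [x] (2,5)
    t=2.9400 [y] (2,6) — stop
  → r_4 = 2.9400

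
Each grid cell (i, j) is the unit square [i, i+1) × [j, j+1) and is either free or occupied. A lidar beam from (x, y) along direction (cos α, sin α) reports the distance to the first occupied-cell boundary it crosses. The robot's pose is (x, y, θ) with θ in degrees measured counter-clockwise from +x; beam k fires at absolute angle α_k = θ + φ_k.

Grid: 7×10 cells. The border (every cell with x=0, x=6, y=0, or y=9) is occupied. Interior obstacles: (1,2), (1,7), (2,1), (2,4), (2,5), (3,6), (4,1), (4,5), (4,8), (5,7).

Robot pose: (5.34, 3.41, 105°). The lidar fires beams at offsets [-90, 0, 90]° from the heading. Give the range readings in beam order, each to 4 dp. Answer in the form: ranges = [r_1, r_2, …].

ranges = [0.6833, 1.6461, 3.4578]

beam 1: φ=-90°, α=15°
  d=(0.9659,0.2588)  start (5,3)  tX=0.6833 tY=2.2796  stride 1/|dx|=1.0353 1/|dy|=3.8637
    cross x-line → (6,3), t=0.6833 (wall)
  → r_1 = 0.6833
beam 2: φ=0°, α=105°
  d=(-0.2588,0.9659)  start (5,3)  tX=1.3137 tY=0.6108  stride 1/|dx|=3.8637 1/|dy|=1.0353
    cross y-line → (5,4), t=0.6108
    cross x-line → (4,4), t=1.3137
    cross y-line → (4,5), t=1.6461 (wall)
  → r_2 = 1.6461
beam 3: φ=90°, α=195°
  d=(-0.9659,-0.2588)  start (5,3)  tX=0.3520 tY=1.5841  stride 1/|dx|=1.0353 1/|dy|=3.8637
    cross x-line → (4,3), t=0.3520
    cross x-line → (3,3), t=1.3873
    cross y-line → (3,2), t=1.5841
    cross x-line → (2,2), t=2.4225
    cross x-line → (1,2), t=3.4578 (wall)
  → r_3 = 3.4578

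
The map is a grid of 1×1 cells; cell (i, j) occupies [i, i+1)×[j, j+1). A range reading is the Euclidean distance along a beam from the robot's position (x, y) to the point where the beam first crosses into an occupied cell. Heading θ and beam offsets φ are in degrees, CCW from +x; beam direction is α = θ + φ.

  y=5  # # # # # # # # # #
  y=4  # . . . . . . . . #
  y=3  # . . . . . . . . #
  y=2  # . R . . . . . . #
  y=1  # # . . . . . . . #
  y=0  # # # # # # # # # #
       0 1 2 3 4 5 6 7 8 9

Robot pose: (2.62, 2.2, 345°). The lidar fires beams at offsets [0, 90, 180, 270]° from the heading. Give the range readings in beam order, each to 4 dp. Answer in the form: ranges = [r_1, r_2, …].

ranges = [4.6364, 2.8988, 1.6771, 1.2423]

beam 1: φ=0°, α=345°
  cosα=0.9659 sinα=-0.2588 | (2,2) | tMaxX 0.3934 tMaxY 0.7727 | tΔX 1.0353 tΔY 3.8637
    t=0.3934 [x] (3,2)
    t=0.7727 [y] (3,1)
    t=1.4287 [x] (4,1)
    t=2.4640 [x] (5,1)
    t=3.4992 [x] (6,1)
    t=4.5345 [x] (7,1)
    t=4.6364 [y] (7,0) — stop
  → r_1 = 4.6364
beam 2: φ=90°, α=75°
  cosα=0.2588 sinα=0.9659 | (2,2) | tMaxX 1.4682 tMaxY 0.8282 | tΔX 3.8637 tΔY 1.0353
    t=0.8282 [y] (2,3)
    t=1.4682 [x] (3,3)
    t=1.8635 [y] (3,4)
    t=2.8988 [y] (3,5) — stop
  → r_2 = 2.8988
beam 3: φ=180°, α=165°
  cosα=-0.9659 sinα=0.2588 | (2,2) | tMaxX 0.6419 tMaxY 3.0910 | tΔX 1.0353 tΔY 3.8637
    t=0.6419 [x] (1,2)
    t=1.6771 [x] (0,2) — stop
  → r_3 = 1.6771
beam 4: φ=270°, α=255°
  cosα=-0.2588 sinα=-0.9659 | (2,2) | tMaxX 2.3955 tMaxY 0.2071 | tΔX 3.8637 tΔY 1.0353
    t=0.2071 [y] (2,1)
    t=1.2423 [y] (2,0) — stop
  → r_4 = 1.2423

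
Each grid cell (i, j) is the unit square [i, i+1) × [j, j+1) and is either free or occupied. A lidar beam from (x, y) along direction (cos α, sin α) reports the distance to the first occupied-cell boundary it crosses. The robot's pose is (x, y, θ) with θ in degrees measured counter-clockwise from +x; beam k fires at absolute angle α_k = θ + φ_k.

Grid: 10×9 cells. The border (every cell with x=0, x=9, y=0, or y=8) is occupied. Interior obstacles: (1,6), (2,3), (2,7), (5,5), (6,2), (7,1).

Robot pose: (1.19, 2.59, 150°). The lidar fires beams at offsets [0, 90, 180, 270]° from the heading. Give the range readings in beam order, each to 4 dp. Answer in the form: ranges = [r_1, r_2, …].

beam 1: φ=0°, α=150°
  direction (-0.8660, 0.5000); cell (1,2); t to first gridline: x 0.2194, y 0.8200 (then +1.1547 / +2.0000)
    (0,2) via x @ 0.2194  # hit
  → r_1 = 0.2194
beam 2: φ=90°, α=240°
  direction (-0.5000, -0.8660); cell (1,2); t to first gridline: x 0.3800, y 0.6813 (then +2.0000 / +1.1547)
    (0,2) via x @ 0.3800  # hit
  → r_2 = 0.3800
beam 3: φ=180°, α=330°
  direction (0.8660, -0.5000); cell (1,2); t to first gridline: x 0.9353, y 1.1800 (then +1.1547 / +2.0000)
    (2,2) via x @ 0.9353
    (2,1) via y @ 1.1800
    (3,1) via x @ 2.0900
    (3,0) via y @ 3.1800  # hit
  → r_3 = 3.1800
beam 4: φ=270°, α=60°
  direction (0.5000, 0.8660); cell (1,2); t to first gridline: x 1.6200, y 0.4734 (then +2.0000 / +1.1547)
    (1,3) via y @ 0.4734
    (2,3) via x @ 1.6200  # hit
  → r_4 = 1.6200

ranges = [0.2194, 0.3800, 3.1800, 1.6200]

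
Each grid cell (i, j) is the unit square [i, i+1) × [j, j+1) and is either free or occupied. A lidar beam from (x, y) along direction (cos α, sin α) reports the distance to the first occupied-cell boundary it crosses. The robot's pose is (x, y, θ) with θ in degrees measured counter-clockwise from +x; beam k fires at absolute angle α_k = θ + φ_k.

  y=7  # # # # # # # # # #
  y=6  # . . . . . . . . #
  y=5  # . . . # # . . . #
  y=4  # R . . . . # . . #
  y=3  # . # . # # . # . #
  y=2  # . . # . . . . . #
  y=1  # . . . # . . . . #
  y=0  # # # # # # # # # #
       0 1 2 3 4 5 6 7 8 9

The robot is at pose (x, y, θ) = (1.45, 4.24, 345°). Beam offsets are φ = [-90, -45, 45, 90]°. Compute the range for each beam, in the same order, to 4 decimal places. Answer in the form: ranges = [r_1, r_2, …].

ranges = [1.7387, 1.1000, 2.9445, 2.8574]

beam 1: φ=-90°, α=255°
  cosα=-0.2588 sinα=-0.9659 | (1,4) | tMaxX 1.7387 tMaxY 0.2485 | tΔX 3.8637 tΔY 1.0353
    t=0.2485 [y] (1,3)
    t=1.2837 [y] (1,2)
    t=1.7387 [x] (0,2) — stop
  → r_1 = 1.7387
beam 2: φ=-45°, α=300°
  cosα=0.5000 sinα=-0.8660 | (1,4) | tMaxX 1.1000 tMaxY 0.2771 | tΔX 2.0000 tΔY 1.1547
    t=0.2771 [y] (1,3)
    t=1.1000 [x] (2,3) — stop
  → r_2 = 1.1000
beam 3: φ=45°, α=30°
  cosα=0.8660 sinα=0.5000 | (1,4) | tMaxX 0.6351 tMaxY 1.5200 | tΔX 1.1547 tΔY 2.0000
    t=0.6351 [x] (2,4)
    t=1.5200 [y] (2,5)
    t=1.7898 [x] (3,5)
    t=2.9445 [x] (4,5) — stop
  → r_3 = 2.9445
beam 4: φ=90°, α=75°
  cosα=0.2588 sinα=0.9659 | (1,4) | tMaxX 2.1250 tMaxY 0.7868 | tΔX 3.8637 tΔY 1.0353
    t=0.7868 [y] (1,5)
    t=1.8221 [y] (1,6)
    t=2.1250 [x] (2,6)
    t=2.8574 [y] (2,7) — stop
  → r_4 = 2.8574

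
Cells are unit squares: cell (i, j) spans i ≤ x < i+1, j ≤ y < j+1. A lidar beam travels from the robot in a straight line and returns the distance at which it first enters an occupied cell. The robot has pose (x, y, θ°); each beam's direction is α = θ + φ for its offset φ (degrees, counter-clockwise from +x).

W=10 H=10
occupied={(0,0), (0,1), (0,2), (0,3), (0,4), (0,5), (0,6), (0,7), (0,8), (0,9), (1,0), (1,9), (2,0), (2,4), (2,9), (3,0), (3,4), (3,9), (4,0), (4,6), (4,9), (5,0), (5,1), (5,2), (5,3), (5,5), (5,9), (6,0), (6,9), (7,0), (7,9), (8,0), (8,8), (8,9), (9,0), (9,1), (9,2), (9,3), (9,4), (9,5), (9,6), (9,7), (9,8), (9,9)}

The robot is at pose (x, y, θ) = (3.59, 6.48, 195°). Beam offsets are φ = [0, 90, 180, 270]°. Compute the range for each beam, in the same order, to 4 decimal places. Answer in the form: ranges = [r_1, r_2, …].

beam 1: φ=0°, α=195°
  cosα=-0.9659 sinα=-0.2588 | (3,6) | tMaxX 0.6108 tMaxY 1.8546 | tΔX 1.0353 tΔY 3.8637
    t=0.6108 [x] (2,6)
    t=1.6461 [x] (1,6)
    t=1.8546 [y] (1,5)
    t=2.6814 [x] (0,5) — stop
  → r_1 = 2.6814
beam 2: φ=90°, α=285°
  cosα=0.2588 sinα=-0.9659 | (3,6) | tMaxX 1.5841 tMaxY 0.4969 | tΔX 3.8637 tΔY 1.0353
    t=0.4969 [y] (3,5)
    t=1.5322 [y] (3,4) — stop
  → r_2 = 1.5322
beam 3: φ=180°, α=15°
  cosα=0.9659 sinα=0.2588 | (3,6) | tMaxX 0.4245 tMaxY 2.0091 | tΔX 1.0353 tΔY 3.8637
    t=0.4245 [x] (4,6) — stop
  → r_3 = 0.4245
beam 4: φ=270°, α=105°
  cosα=-0.2588 sinα=0.9659 | (3,6) | tMaxX 2.2796 tMaxY 0.5383 | tΔX 3.8637 tΔY 1.0353
    t=0.5383 [y] (3,7)
    t=1.5736 [y] (3,8)
    t=2.2796 [x] (2,8)
    t=2.6089 [y] (2,9) — stop
  → r_4 = 2.6089

ranges = [2.6814, 1.5322, 0.4245, 2.6089]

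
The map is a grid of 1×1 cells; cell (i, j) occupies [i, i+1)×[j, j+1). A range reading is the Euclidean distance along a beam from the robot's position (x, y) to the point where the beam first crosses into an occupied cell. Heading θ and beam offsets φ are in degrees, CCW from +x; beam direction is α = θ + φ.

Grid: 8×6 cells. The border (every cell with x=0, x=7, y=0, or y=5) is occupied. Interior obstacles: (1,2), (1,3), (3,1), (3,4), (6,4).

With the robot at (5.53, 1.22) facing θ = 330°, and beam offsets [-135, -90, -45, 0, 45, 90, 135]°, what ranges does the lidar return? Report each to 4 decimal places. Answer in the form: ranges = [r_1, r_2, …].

beam 1: φ=-135°, α=195°
  dir = (cos 195°, sin 195°) = (-0.9659, -0.2588); from cell (5,1)
  next x-line at t=0.5487, next y-line at t=0.8500; Δt_x=1.0353, Δt_y=3.8637
    x: enter (4,1) at t=0.5487
    y: enter (4,0) at t=0.8500 ← occupied
  → r_1 = 0.8500
beam 2: φ=-90°, α=240°
  dir = (cos 240°, sin 240°) = (-0.5000, -0.8660); from cell (5,1)
  next x-line at t=1.0600, next y-line at t=0.2540; Δt_x=2.0000, Δt_y=1.1547
    y: enter (5,0) at t=0.2540 ← occupied
  → r_2 = 0.2540
beam 3: φ=-45°, α=285°
  dir = (cos 285°, sin 285°) = (0.2588, -0.9659); from cell (5,1)
  next x-line at t=1.8159, next y-line at t=0.2278; Δt_x=3.8637, Δt_y=1.0353
    y: enter (5,0) at t=0.2278 ← occupied
  → r_3 = 0.2278
beam 4: φ=0°, α=330°
  dir = (cos 330°, sin 330°) = (0.8660, -0.5000); from cell (5,1)
  next x-line at t=0.5427, next y-line at t=0.4400; Δt_x=1.1547, Δt_y=2.0000
    y: enter (5,0) at t=0.4400 ← occupied
  → r_4 = 0.4400
beam 5: φ=45°, α=15°
  dir = (cos 15°, sin 15°) = (0.9659, 0.2588); from cell (5,1)
  next x-line at t=0.4866, next y-line at t=3.0137; Δt_x=1.0353, Δt_y=3.8637
    x: enter (6,1) at t=0.4866
    x: enter (7,1) at t=1.5219 ← occupied
  → r_5 = 1.5219
beam 6: φ=90°, α=60°
  dir = (cos 60°, sin 60°) = (0.5000, 0.8660); from cell (5,1)
  next x-line at t=0.9400, next y-line at t=0.9007; Δt_x=2.0000, Δt_y=1.1547
    y: enter (5,2) at t=0.9007
    x: enter (6,2) at t=0.9400
    y: enter (6,3) at t=2.0554
    x: enter (7,3) at t=2.9400 ← occupied
  → r_6 = 2.9400
beam 7: φ=135°, α=105°
  dir = (cos 105°, sin 105°) = (-0.2588, 0.9659); from cell (5,1)
  next x-line at t=2.0478, next y-line at t=0.8075; Δt_x=3.8637, Δt_y=1.0353
    y: enter (5,2) at t=0.8075
    y: enter (5,3) at t=1.8428
    x: enter (4,3) at t=2.0478
    y: enter (4,4) at t=2.8781
    y: enter (4,5) at t=3.9133 ← occupied
  → r_7 = 3.9133

ranges = [0.8500, 0.2540, 0.2278, 0.4400, 1.5219, 2.9400, 3.9133]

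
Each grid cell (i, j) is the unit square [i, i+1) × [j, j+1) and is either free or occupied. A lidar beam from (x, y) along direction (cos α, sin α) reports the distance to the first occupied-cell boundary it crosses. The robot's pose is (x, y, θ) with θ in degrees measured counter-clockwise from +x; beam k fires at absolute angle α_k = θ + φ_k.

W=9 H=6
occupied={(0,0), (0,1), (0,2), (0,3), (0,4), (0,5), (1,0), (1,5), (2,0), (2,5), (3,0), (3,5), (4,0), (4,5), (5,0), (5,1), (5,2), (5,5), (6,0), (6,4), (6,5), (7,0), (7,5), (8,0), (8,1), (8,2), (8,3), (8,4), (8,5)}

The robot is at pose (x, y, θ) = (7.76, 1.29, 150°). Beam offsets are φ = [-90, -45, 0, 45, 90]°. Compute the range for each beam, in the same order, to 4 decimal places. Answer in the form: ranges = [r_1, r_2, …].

ranges = [0.4800, 2.9364, 2.0323, 1.1205, 0.3349]

beam 1: φ=-90°, α=60°
  d=(0.5000,0.8660)  start (7,1)  tX=0.4800 tY=0.8198  stride 1/|dx|=2.0000 1/|dy|=1.1547
    cross x-line → (8,1), t=0.4800 (wall)
  → r_1 = 0.4800
beam 2: φ=-45°, α=105°
  d=(-0.2588,0.9659)  start (7,1)  tX=2.9364 tY=0.7350  stride 1/|dx|=3.8637 1/|dy|=1.0353
    cross y-line → (7,2), t=0.7350
    cross y-line → (7,3), t=1.7703
    cross y-line → (7,4), t=2.8056
    cross x-line → (6,4), t=2.9364 (wall)
  → r_2 = 2.9364
beam 3: φ=0°, α=150°
  d=(-0.8660,0.5000)  start (7,1)  tX=0.8776 tY=1.4200  stride 1/|dx|=1.1547 1/|dy|=2.0000
    cross x-line → (6,1), t=0.8776
    cross y-line → (6,2), t=1.4200
    cross x-line → (5,2), t=2.0323 (wall)
  → r_3 = 2.0323
beam 4: φ=45°, α=195°
  d=(-0.9659,-0.2588)  start (7,1)  tX=0.7868 tY=1.1205  stride 1/|dx|=1.0353 1/|dy|=3.8637
    cross x-line → (6,1), t=0.7868
    cross y-line → (6,0), t=1.1205 (wall)
  → r_4 = 1.1205
beam 5: φ=90°, α=240°
  d=(-0.5000,-0.8660)  start (7,1)  tX=1.5200 tY=0.3349  stride 1/|dx|=2.0000 1/|dy|=1.1547
    cross y-line → (7,0), t=0.3349 (wall)
  → r_5 = 0.3349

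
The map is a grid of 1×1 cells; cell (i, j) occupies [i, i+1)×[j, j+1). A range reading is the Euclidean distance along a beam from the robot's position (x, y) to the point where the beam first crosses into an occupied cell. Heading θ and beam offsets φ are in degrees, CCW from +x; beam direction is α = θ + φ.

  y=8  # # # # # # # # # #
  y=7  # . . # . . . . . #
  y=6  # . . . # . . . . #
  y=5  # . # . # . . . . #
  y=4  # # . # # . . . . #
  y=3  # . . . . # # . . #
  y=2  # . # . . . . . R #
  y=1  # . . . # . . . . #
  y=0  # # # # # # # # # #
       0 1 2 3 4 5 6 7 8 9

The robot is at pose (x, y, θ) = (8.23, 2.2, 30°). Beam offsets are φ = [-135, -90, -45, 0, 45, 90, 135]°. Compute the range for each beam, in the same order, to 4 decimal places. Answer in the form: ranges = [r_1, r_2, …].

ranges = [1.2423, 1.3856, 0.7972, 0.8891, 2.9751, 6.6973, 3.0910]

beam 1: φ=-135°, α=255°
  cosα=-0.2588 sinα=-0.9659 | (8,2) | tMaxX 0.8887 tMaxY 0.2071 | tΔX 3.8637 tΔY 1.0353
    t=0.2071 [y] (8,1)
    t=0.8887 [x] (7,1)
    t=1.2423 [y] (7,0) — stop
  → r_1 = 1.2423
beam 2: φ=-90°, α=300°
  cosα=0.5000 sinα=-0.8660 | (8,2) | tMaxX 1.5400 tMaxY 0.2309 | tΔX 2.0000 tΔY 1.1547
    t=0.2309 [y] (8,1)
    t=1.3856 [y] (8,0) — stop
  → r_2 = 1.3856
beam 3: φ=-45°, α=345°
  cosα=0.9659 sinα=-0.2588 | (8,2) | tMaxX 0.7972 tMaxY 0.7727 | tΔX 1.0353 tΔY 3.8637
    t=0.7727 [y] (8,1)
    t=0.7972 [x] (9,1) — stop
  → r_3 = 0.7972
beam 4: φ=0°, α=30°
  cosα=0.8660 sinα=0.5000 | (8,2) | tMaxX 0.8891 tMaxY 1.6000 | tΔX 1.1547 tΔY 2.0000
    t=0.8891 [x] (9,2) — stop
  → r_4 = 0.8891
beam 5: φ=45°, α=75°
  cosα=0.2588 sinα=0.9659 | (8,2) | tMaxX 2.9751 tMaxY 0.8282 | tΔX 3.8637 tΔY 1.0353
    t=0.8282 [y] (8,3)
    t=1.8635 [y] (8,4)
    t=2.8988 [y] (8,5)
    t=2.9751 [x] (9,5) — stop
  → r_5 = 2.9751
beam 6: φ=90°, α=120°
  cosα=-0.5000 sinα=0.8660 | (8,2) | tMaxX 0.4600 tMaxY 0.9238 | tΔX 2.0000 tΔY 1.1547
    t=0.4600 [x] (7,2)
    t=0.9238 [y] (7,3)
    t=2.0785 [y] (7,4)
    t=2.4600 [x] (6,4)
    t=3.2332 [y] (6,5)
    t=4.3879 [y] (6,6)
    t=4.4600 [x] (5,6)
    t=5.5426 [y] (5,7)
    t=6.4600 [x] (4,7)
    t=6.6973 [y] (4,8) — stop
  → r_6 = 6.6973
beam 7: φ=135°, α=165°
  cosα=-0.9659 sinα=0.2588 | (8,2) | tMaxX 0.2381 tMaxY 3.0910 | tΔX 1.0353 tΔY 3.8637
    t=0.2381 [x] (7,2)
    t=1.2734 [x] (6,2)
    t=2.3087 [x] (5,2)
    t=3.0910 [y] (5,3) — stop
  → r_7 = 3.0910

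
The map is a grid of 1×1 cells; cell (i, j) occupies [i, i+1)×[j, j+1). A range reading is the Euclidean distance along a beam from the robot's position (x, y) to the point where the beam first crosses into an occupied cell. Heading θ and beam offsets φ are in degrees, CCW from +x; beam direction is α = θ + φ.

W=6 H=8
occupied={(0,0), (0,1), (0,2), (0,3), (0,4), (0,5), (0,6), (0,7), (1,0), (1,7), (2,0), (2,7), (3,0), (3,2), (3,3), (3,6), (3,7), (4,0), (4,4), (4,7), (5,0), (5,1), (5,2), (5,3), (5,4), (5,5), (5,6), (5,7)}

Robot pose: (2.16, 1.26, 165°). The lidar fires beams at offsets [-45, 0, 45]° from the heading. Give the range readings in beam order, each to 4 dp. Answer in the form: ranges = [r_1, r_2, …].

beam 1: φ=-45°, α=120°
  direction (-0.5000, 0.8660); cell (2,1); t to first gridline: x 0.3200, y 0.8545 (then +2.0000 / +1.1547)
    (1,1) via x @ 0.3200
    (1,2) via y @ 0.8545
    (1,3) via y @ 2.0092
    (0,3) via x @ 2.3200  # hit
  → r_1 = 2.3200
beam 2: φ=0°, α=165°
  direction (-0.9659, 0.2588); cell (2,1); t to first gridline: x 0.1656, y 2.8591 (then +1.0353 / +3.8637)
    (1,1) via x @ 0.1656
    (0,1) via x @ 1.2009  # hit
  → r_2 = 1.2009
beam 3: φ=45°, α=210°
  direction (-0.8660, -0.5000); cell (2,1); t to first gridline: x 0.1848, y 0.5200 (then +1.1547 / +2.0000)
    (1,1) via x @ 0.1848
    (1,0) via y @ 0.5200  # hit
  → r_3 = 0.5200

ranges = [2.3200, 1.2009, 0.5200]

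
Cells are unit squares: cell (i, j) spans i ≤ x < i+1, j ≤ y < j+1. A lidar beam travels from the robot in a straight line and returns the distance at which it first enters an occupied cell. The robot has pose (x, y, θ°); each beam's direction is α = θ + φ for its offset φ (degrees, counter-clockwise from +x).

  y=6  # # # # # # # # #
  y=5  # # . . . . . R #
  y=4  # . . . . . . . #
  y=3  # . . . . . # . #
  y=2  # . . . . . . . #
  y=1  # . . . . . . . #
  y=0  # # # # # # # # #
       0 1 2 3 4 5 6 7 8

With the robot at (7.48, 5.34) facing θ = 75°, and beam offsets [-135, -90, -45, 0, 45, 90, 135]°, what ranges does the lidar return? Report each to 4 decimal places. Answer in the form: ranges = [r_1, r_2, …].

ranges = [1.0400, 0.5383, 0.6004, 0.6833, 0.7621, 2.5500, 7.4825]

beam 1: φ=-135°, α=300°
  dir = (cos 300°, sin 300°) = (0.5000, -0.8660); from cell (7,5)
  next x-line at t=1.0400, next y-line at t=0.3926; Δt_x=2.0000, Δt_y=1.1547
    y: enter (7,4) at t=0.3926
    x: enter (8,4) at t=1.0400 ← occupied
  → r_1 = 1.0400
beam 2: φ=-90°, α=345°
  dir = (cos 345°, sin 345°) = (0.9659, -0.2588); from cell (7,5)
  next x-line at t=0.5383, next y-line at t=1.3137; Δt_x=1.0353, Δt_y=3.8637
    x: enter (8,5) at t=0.5383 ← occupied
  → r_2 = 0.5383
beam 3: φ=-45°, α=30°
  dir = (cos 30°, sin 30°) = (0.8660, 0.5000); from cell (7,5)
  next x-line at t=0.6004, next y-line at t=1.3200; Δt_x=1.1547, Δt_y=2.0000
    x: enter (8,5) at t=0.6004 ← occupied
  → r_3 = 0.6004
beam 4: φ=0°, α=75°
  dir = (cos 75°, sin 75°) = (0.2588, 0.9659); from cell (7,5)
  next x-line at t=2.0091, next y-line at t=0.6833; Δt_x=3.8637, Δt_y=1.0353
    y: enter (7,6) at t=0.6833 ← occupied
  → r_4 = 0.6833
beam 5: φ=45°, α=120°
  dir = (cos 120°, sin 120°) = (-0.5000, 0.8660); from cell (7,5)
  next x-line at t=0.9600, next y-line at t=0.7621; Δt_x=2.0000, Δt_y=1.1547
    y: enter (7,6) at t=0.7621 ← occupied
  → r_5 = 0.7621
beam 6: φ=90°, α=165°
  dir = (cos 165°, sin 165°) = (-0.9659, 0.2588); from cell (7,5)
  next x-line at t=0.4969, next y-line at t=2.5500; Δt_x=1.0353, Δt_y=3.8637
    x: enter (6,5) at t=0.4969
    x: enter (5,5) at t=1.5322
    y: enter (5,6) at t=2.5500 ← occupied
  → r_6 = 2.5500
beam 7: φ=135°, α=210°
  dir = (cos 210°, sin 210°) = (-0.8660, -0.5000); from cell (7,5)
  next x-line at t=0.5543, next y-line at t=0.6800; Δt_x=1.1547, Δt_y=2.0000
    x: enter (6,5) at t=0.5543
    y: enter (6,4) at t=0.6800
    x: enter (5,4) at t=1.7090
    y: enter (5,3) at t=2.6800
    x: enter (4,3) at t=2.8637
    x: enter (3,3) at t=4.0184
    y: enter (3,2) at t=4.6800
    x: enter (2,2) at t=5.1731
    x: enter (1,2) at t=6.3278
    y: enter (1,1) at t=6.6800
    x: enter (0,1) at t=7.4825 ← occupied
  → r_7 = 7.4825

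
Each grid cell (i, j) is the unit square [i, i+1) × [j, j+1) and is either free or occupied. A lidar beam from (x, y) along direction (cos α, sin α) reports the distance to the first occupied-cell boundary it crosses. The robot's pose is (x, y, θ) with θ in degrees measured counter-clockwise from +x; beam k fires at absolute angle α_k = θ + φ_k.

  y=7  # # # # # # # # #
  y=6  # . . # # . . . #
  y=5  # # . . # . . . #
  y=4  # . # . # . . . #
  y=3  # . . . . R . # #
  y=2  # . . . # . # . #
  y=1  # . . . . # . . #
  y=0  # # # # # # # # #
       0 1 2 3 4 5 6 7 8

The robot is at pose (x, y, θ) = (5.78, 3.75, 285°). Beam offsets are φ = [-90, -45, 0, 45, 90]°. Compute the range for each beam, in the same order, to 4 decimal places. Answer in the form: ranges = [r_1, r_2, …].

ranges = [4.9486, 1.5600, 0.8500, 1.4087, 2.2983]

beam 1: φ=-90°, α=195°
  dir = (cos 195°, sin 195°) = (-0.9659, -0.2588); from cell (5,3)
  next x-line at t=0.8075, next y-line at t=2.8978; Δt_x=1.0353, Δt_y=3.8637
    x: enter (4,3) at t=0.8075
    x: enter (3,3) at t=1.8428
    x: enter (2,3) at t=2.8781
    y: enter (2,2) at t=2.8978
    x: enter (1,2) at t=3.9133
    x: enter (0,2) at t=4.9486 ← occupied
  → r_1 = 4.9486
beam 2: φ=-45°, α=240°
  dir = (cos 240°, sin 240°) = (-0.5000, -0.8660); from cell (5,3)
  next x-line at t=1.5600, next y-line at t=0.8660; Δt_x=2.0000, Δt_y=1.1547
    y: enter (5,2) at t=0.8660
    x: enter (4,2) at t=1.5600 ← occupied
  → r_2 = 1.5600
beam 3: φ=0°, α=285°
  dir = (cos 285°, sin 285°) = (0.2588, -0.9659); from cell (5,3)
  next x-line at t=0.8500, next y-line at t=0.7765; Δt_x=3.8637, Δt_y=1.0353
    y: enter (5,2) at t=0.7765
    x: enter (6,2) at t=0.8500 ← occupied
  → r_3 = 0.8500
beam 4: φ=45°, α=330°
  dir = (cos 330°, sin 330°) = (0.8660, -0.5000); from cell (5,3)
  next x-line at t=0.2540, next y-line at t=1.5000; Δt_x=1.1547, Δt_y=2.0000
    x: enter (6,3) at t=0.2540
    x: enter (7,3) at t=1.4087 ← occupied
  → r_4 = 1.4087
beam 5: φ=90°, α=15°
  dir = (cos 15°, sin 15°) = (0.9659, 0.2588); from cell (5,3)
  next x-line at t=0.2278, next y-line at t=0.9659; Δt_x=1.0353, Δt_y=3.8637
    x: enter (6,3) at t=0.2278
    y: enter (6,4) at t=0.9659
    x: enter (7,4) at t=1.2630
    x: enter (8,4) at t=2.2983 ← occupied
  → r_5 = 2.2983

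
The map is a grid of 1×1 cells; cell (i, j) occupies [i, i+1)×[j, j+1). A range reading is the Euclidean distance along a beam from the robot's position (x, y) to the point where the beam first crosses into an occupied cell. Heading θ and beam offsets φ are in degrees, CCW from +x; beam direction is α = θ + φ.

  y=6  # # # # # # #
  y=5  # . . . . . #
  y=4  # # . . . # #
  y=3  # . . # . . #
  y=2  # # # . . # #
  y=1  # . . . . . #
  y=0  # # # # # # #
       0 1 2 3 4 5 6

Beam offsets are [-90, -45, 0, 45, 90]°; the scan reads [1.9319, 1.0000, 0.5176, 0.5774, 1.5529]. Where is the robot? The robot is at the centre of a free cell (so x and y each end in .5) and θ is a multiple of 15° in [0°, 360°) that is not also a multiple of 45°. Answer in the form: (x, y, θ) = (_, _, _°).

Candidates: 19 free-cell centres × 16 headings = 304 poses. Raycast each; keep the one whose scan matches to 4 dp.
  (3.5, 5.5, 240°): beam 1 = 1.0000 ≠ 1.9319 ✗
  (5.5, 3.5, 210°): beam 1 = 0.5774 ≠ 1.9319 ✗
  (4.5, 5.5, 240°): beam 1 = 1.0000 ≠ 1.9319 ✗
  (4.5, 5.5, 330°): beam 1 = 1.7321 ≠ 1.9319 ✗
  …
  (4.5, 1.5, 255°): r_1=1.9319, r_2=1.0000, r_3=0.5176, r_4=0.5774, r_5=1.5529 — all match ✓
Only this pose fits every beam.

(x, y, θ) = (4.5, 1.5, 255°)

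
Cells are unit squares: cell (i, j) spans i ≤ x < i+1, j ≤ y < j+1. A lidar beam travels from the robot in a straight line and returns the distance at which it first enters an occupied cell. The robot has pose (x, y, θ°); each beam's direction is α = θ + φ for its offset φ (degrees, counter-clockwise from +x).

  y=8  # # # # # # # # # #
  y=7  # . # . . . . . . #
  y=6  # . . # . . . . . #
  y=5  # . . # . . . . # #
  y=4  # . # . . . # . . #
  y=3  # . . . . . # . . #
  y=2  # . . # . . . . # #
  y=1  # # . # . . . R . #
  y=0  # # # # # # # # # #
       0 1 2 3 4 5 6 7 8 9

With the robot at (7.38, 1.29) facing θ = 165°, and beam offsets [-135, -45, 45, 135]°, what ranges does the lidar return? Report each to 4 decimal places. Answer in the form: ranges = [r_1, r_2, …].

beam 1: φ=-135°, α=30°
  dir = (cos 30°, sin 30°) = (0.8660, 0.5000); from cell (7,1)
  next x-line at t=0.7159, next y-line at t=1.4200; Δt_x=1.1547, Δt_y=2.0000
    x: enter (8,1) at t=0.7159
    y: enter (8,2) at t=1.4200 ← occupied
  → r_1 = 1.4200
beam 2: φ=-45°, α=120°
  dir = (cos 120°, sin 120°) = (-0.5000, 0.8660); from cell (7,1)
  next x-line at t=0.7600, next y-line at t=0.8198; Δt_x=2.0000, Δt_y=1.1547
    x: enter (6,1) at t=0.7600
    y: enter (6,2) at t=0.8198
    y: enter (6,3) at t=1.9745 ← occupied
  → r_2 = 1.9745
beam 3: φ=45°, α=210°
  dir = (cos 210°, sin 210°) = (-0.8660, -0.5000); from cell (7,1)
  next x-line at t=0.4388, next y-line at t=0.5800; Δt_x=1.1547, Δt_y=2.0000
    x: enter (6,1) at t=0.4388
    y: enter (6,0) at t=0.5800 ← occupied
  → r_3 = 0.5800
beam 4: φ=135°, α=300°
  dir = (cos 300°, sin 300°) = (0.5000, -0.8660); from cell (7,1)
  next x-line at t=1.2400, next y-line at t=0.3349; Δt_x=2.0000, Δt_y=1.1547
    y: enter (7,0) at t=0.3349 ← occupied
  → r_4 = 0.3349

ranges = [1.4200, 1.9745, 0.5800, 0.3349]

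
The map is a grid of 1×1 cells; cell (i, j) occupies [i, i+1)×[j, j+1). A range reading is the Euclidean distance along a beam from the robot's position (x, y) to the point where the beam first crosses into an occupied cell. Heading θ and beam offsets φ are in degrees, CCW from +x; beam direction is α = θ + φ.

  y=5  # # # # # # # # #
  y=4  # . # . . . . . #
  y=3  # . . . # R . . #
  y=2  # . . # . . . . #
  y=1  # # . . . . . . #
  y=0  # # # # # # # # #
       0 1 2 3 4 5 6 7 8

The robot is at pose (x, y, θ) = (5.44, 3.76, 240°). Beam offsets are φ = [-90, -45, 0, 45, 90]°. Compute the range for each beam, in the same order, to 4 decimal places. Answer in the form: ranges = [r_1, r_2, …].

ranges = [2.4800, 0.4555, 3.1870, 2.8574, 2.9560]

beam 1: φ=-90°, α=150°
  dir = (cos 150°, sin 150°) = (-0.8660, 0.5000); from cell (5,3)
  next x-line at t=0.5081, next y-line at t=0.4800; Δt_x=1.1547, Δt_y=2.0000
    y: enter (5,4) at t=0.4800
    x: enter (4,4) at t=0.5081
    x: enter (3,4) at t=1.6628
    y: enter (3,5) at t=2.4800 ← occupied
  → r_1 = 2.4800
beam 2: φ=-45°, α=195°
  dir = (cos 195°, sin 195°) = (-0.9659, -0.2588); from cell (5,3)
  next x-line at t=0.4555, next y-line at t=2.9364; Δt_x=1.0353, Δt_y=3.8637
    x: enter (4,3) at t=0.4555 ← occupied
  → r_2 = 0.4555
beam 3: φ=0°, α=240°
  dir = (cos 240°, sin 240°) = (-0.5000, -0.8660); from cell (5,3)
  next x-line at t=0.8800, next y-line at t=0.8776; Δt_x=2.0000, Δt_y=1.1547
    y: enter (5,2) at t=0.8776
    x: enter (4,2) at t=0.8800
    y: enter (4,1) at t=2.0323
    x: enter (3,1) at t=2.8800
    y: enter (3,0) at t=3.1870 ← occupied
  → r_3 = 3.1870
beam 4: φ=45°, α=285°
  dir = (cos 285°, sin 285°) = (0.2588, -0.9659); from cell (5,3)
  next x-line at t=2.1637, next y-line at t=0.7868; Δt_x=3.8637, Δt_y=1.0353
    y: enter (5,2) at t=0.7868
    y: enter (5,1) at t=1.8221
    x: enter (6,1) at t=2.1637
    y: enter (6,0) at t=2.8574 ← occupied
  → r_4 = 2.8574
beam 5: φ=90°, α=330°
  dir = (cos 330°, sin 330°) = (0.8660, -0.5000); from cell (5,3)
  next x-line at t=0.6466, next y-line at t=1.5200; Δt_x=1.1547, Δt_y=2.0000
    x: enter (6,3) at t=0.6466
    y: enter (6,2) at t=1.5200
    x: enter (7,2) at t=1.8013
    x: enter (8,2) at t=2.9560 ← occupied
  → r_5 = 2.9560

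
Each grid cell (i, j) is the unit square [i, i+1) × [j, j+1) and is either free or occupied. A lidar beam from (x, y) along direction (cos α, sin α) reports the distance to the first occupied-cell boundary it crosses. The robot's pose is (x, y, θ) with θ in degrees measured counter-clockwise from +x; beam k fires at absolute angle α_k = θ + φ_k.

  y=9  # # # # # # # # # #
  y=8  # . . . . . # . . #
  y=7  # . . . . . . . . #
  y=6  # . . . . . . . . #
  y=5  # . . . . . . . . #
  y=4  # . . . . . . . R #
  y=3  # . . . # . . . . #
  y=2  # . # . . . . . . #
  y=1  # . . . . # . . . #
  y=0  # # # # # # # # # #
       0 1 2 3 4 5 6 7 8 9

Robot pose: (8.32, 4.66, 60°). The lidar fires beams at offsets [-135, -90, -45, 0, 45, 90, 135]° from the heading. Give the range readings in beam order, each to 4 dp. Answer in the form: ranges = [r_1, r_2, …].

ranges = [2.6273, 0.7852, 0.7040, 1.3600, 4.4931, 8.4524, 3.4371]

beam 1: φ=-135°, α=285°
  cosα=0.2588 sinα=-0.9659 | (8,4) | tMaxX 2.6273 tMaxY 0.6833 | tΔX 3.8637 tΔY 1.0353
    t=0.6833 [y] (8,3)
    t=1.7186 [y] (8,2)
    t=2.6273 [x] (9,2) — stop
  → r_1 = 2.6273
beam 2: φ=-90°, α=330°
  cosα=0.8660 sinα=-0.5000 | (8,4) | tMaxX 0.7852 tMaxY 1.3200 | tΔX 1.1547 tΔY 2.0000
    t=0.7852 [x] (9,4) — stop
  → r_2 = 0.7852
beam 3: φ=-45°, α=15°
  cosα=0.9659 sinα=0.2588 | (8,4) | tMaxX 0.7040 tMaxY 1.3137 | tΔX 1.0353 tΔY 3.8637
    t=0.7040 [x] (9,4) — stop
  → r_3 = 0.7040
beam 4: φ=0°, α=60°
  cosα=0.5000 sinα=0.8660 | (8,4) | tMaxX 1.3600 tMaxY 0.3926 | tΔX 2.0000 tΔY 1.1547
    t=0.3926 [y] (8,5)
    t=1.3600 [x] (9,5) — stop
  → r_4 = 1.3600
beam 5: φ=45°, α=105°
  cosα=-0.2588 sinα=0.9659 | (8,4) | tMaxX 1.2364 tMaxY 0.3520 | tΔX 3.8637 tΔY 1.0353
    t=0.3520 [y] (8,5)
    t=1.2364 [x] (7,5)
    t=1.3873 [y] (7,6)
    t=2.4225 [y] (7,7)
    t=3.4578 [y] (7,8)
    t=4.4931 [y] (7,9) — stop
  → r_5 = 4.4931
beam 6: φ=90°, α=150°
  cosα=-0.8660 sinα=0.5000 | (8,4) | tMaxX 0.3695 tMaxY 0.6800 | tΔX 1.1547 tΔY 2.0000
    t=0.3695 [x] (7,4)
    t=0.6800 [y] (7,5)
    t=1.5242 [x] (6,5)
    t=2.6789 [x] (5,5)
    t=2.6800 [y] (5,6)
    t=3.8336 [x] (4,6)
    t=4.6800 [y] (4,7)
    t=4.9883 [x] (3,7)
    t=6.1430 [x] (2,7)
    t=6.6800 [y] (2,8)
    t=7.2977 [x] (1,8)
    t=8.4524 [x] (0,8) — stop
  → r_6 = 8.4524
beam 7: φ=135°, α=195°
  cosα=-0.9659 sinα=-0.2588 | (8,4) | tMaxX 0.3313 tMaxY 2.5500 | tΔX 1.0353 tΔY 3.8637
    t=0.3313 [x] (7,4)
    t=1.3666 [x] (6,4)
    t=2.4018 [x] (5,4)
    t=2.5500 [y] (5,3)
    t=3.4371 [x] (4,3) — stop
  → r_7 = 3.4371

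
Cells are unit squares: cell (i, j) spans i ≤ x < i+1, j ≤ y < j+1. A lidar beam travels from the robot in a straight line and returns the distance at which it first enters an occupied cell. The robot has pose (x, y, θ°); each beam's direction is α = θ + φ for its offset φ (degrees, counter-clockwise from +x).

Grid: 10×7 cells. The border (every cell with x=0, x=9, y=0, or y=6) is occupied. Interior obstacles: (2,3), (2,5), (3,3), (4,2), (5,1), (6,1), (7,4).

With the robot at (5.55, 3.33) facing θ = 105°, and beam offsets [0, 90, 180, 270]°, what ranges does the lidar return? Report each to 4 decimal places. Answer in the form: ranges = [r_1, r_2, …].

beam 1: φ=0°, α=105°
  dir = (cos 105°, sin 105°) = (-0.2588, 0.9659); from cell (5,3)
  next x-line at t=2.1250, next y-line at t=0.6936; Δt_x=3.8637, Δt_y=1.0353
    y: enter (5,4) at t=0.6936
    y: enter (5,5) at t=1.7289
    x: enter (4,5) at t=2.1250
    y: enter (4,6) at t=2.7642 ← occupied
  → r_1 = 2.7642
beam 2: φ=90°, α=195°
  dir = (cos 195°, sin 195°) = (-0.9659, -0.2588); from cell (5,3)
  next x-line at t=0.5694, next y-line at t=1.2750; Δt_x=1.0353, Δt_y=3.8637
    x: enter (4,3) at t=0.5694
    y: enter (4,2) at t=1.2750 ← occupied
  → r_2 = 1.2750
beam 3: φ=180°, α=285°
  dir = (cos 285°, sin 285°) = (0.2588, -0.9659); from cell (5,3)
  next x-line at t=1.7387, next y-line at t=0.3416; Δt_x=3.8637, Δt_y=1.0353
    y: enter (5,2) at t=0.3416
    y: enter (5,1) at t=1.3769 ← occupied
  → r_3 = 1.3769
beam 4: φ=270°, α=15°
  dir = (cos 15°, sin 15°) = (0.9659, 0.2588); from cell (5,3)
  next x-line at t=0.4659, next y-line at t=2.5887; Δt_x=1.0353, Δt_y=3.8637
    x: enter (6,3) at t=0.4659
    x: enter (7,3) at t=1.5012
    x: enter (8,3) at t=2.5364
    y: enter (8,4) at t=2.5887
    x: enter (9,4) at t=3.5717 ← occupied
  → r_4 = 3.5717

ranges = [2.7642, 1.2750, 1.3769, 3.5717]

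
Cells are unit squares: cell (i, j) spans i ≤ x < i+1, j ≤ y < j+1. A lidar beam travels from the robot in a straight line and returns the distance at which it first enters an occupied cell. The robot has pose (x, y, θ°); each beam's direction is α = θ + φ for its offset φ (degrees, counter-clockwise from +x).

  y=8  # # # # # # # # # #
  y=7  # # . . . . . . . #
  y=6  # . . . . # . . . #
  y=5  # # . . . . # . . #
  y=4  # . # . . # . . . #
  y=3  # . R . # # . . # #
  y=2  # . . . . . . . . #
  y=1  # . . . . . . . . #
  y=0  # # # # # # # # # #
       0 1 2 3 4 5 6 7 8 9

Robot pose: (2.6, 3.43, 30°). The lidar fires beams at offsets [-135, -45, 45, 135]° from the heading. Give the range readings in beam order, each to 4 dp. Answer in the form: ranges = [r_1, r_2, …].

ranges = [2.5157, 1.4494, 0.5901, 1.6564]

beam 1: φ=-135°, α=255°
  direction (-0.2588, -0.9659); cell (2,3); t to first gridline: x 2.3182, y 0.4452 (then +3.8637 / +1.0353)
    (2,2) via y @ 0.4452
    (2,1) via y @ 1.4804
    (1,1) via x @ 2.3182
    (1,0) via y @ 2.5157  # hit
  → r_1 = 2.5157
beam 2: φ=-45°, α=345°
  direction (0.9659, -0.2588); cell (2,3); t to first gridline: x 0.4141, y 1.6614 (then +1.0353 / +3.8637)
    (3,3) via x @ 0.4141
    (4,3) via x @ 1.4494  # hit
  → r_2 = 1.4494
beam 3: φ=45°, α=75°
  direction (0.2588, 0.9659); cell (2,3); t to first gridline: x 1.5455, y 0.5901 (then +3.8637 / +1.0353)
    (2,4) via y @ 0.5901  # hit
  → r_3 = 0.5901
beam 4: φ=135°, α=165°
  direction (-0.9659, 0.2588); cell (2,3); t to first gridline: x 0.6212, y 2.2023 (then +1.0353 / +3.8637)
    (1,3) via x @ 0.6212
    (0,3) via x @ 1.6564  # hit
  → r_4 = 1.6564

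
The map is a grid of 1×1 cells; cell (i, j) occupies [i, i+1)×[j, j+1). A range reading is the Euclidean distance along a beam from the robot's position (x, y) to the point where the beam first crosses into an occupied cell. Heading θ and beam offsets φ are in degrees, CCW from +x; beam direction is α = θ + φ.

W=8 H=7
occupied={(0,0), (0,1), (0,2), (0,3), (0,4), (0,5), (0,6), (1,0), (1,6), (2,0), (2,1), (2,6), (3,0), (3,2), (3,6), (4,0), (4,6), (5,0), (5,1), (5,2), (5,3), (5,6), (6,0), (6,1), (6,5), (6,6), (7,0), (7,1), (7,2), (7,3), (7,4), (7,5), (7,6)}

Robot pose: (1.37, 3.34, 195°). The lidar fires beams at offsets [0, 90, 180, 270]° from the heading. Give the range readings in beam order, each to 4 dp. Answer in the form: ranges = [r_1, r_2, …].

beam 1: φ=0°, α=195°
  direction (-0.9659, -0.2588); cell (1,3); t to first gridline: x 0.3831, y 1.3137 (then +1.0353 / +3.8637)
    (0,3) via x @ 0.3831  # hit
  → r_1 = 0.3831
beam 2: φ=90°, α=285°
  direction (0.2588, -0.9659); cell (1,3); t to first gridline: x 2.4341, y 0.3520 (then +3.8637 / +1.0353)
    (1,2) via y @ 0.3520
    (1,1) via y @ 1.3873
    (1,0) via y @ 2.4225  # hit
  → r_2 = 2.4225
beam 3: φ=180°, α=15°
  direction (0.9659, 0.2588); cell (1,3); t to first gridline: x 0.6522, y 2.5500 (then +1.0353 / +3.8637)
    (2,3) via x @ 0.6522
    (3,3) via x @ 1.6875
    (3,4) via y @ 2.5500
    (4,4) via x @ 2.7228
    (5,4) via x @ 3.7581
    (6,4) via x @ 4.7933
    (7,4) via x @ 5.8286  # hit
  → r_3 = 5.8286
beam 4: φ=270°, α=105°
  direction (-0.2588, 0.9659); cell (1,3); t to first gridline: x 1.4296, y 0.6833 (then +3.8637 / +1.0353)
    (1,4) via y @ 0.6833
    (0,4) via x @ 1.4296  # hit
  → r_4 = 1.4296

ranges = [0.3831, 2.4225, 5.8286, 1.4296]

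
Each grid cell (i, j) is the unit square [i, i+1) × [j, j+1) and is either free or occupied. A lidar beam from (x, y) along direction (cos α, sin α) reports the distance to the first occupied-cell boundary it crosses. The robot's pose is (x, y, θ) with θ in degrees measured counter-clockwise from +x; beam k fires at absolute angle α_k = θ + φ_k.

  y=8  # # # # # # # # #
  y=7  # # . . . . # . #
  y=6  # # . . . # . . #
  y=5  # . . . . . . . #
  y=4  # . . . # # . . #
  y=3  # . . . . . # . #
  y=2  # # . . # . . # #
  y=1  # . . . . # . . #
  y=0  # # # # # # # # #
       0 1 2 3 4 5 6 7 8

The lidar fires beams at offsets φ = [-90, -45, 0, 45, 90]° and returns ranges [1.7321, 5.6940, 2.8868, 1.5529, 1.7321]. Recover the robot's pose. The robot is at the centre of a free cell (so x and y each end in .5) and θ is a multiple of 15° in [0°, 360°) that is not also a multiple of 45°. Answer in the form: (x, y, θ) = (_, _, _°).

(x, y, θ) = (3.5, 2.5, 150°)

The pose lattice has 38·16 = 608 candidates. Test each by forward raycasting.
  (2.5, 4.5, 210°): beam 2 = 1.5529 ≠ 5.6940 ✗
  (3.5, 4.5, 345°): beam 1 = 3.6235 ≠ 1.7321 ✗
  (6.5, 1.5, 210°): beam 1 = 2.8868 ≠ 1.7321 ✗
  (7.5, 3.5, 330°): beam 1 = 0.5774 ≠ 1.7321 ✗
  (3.5, 4.5, 150°): beam 1 = 4.0415 ≠ 1.7321 ✗
  …
  (3.5, 2.5, 150°): r_1=1.7321, r_2=5.6940, r_3=2.8868, r_4=1.5529, r_5=1.7321 — all match ✓
No second candidate reproduces the full scan.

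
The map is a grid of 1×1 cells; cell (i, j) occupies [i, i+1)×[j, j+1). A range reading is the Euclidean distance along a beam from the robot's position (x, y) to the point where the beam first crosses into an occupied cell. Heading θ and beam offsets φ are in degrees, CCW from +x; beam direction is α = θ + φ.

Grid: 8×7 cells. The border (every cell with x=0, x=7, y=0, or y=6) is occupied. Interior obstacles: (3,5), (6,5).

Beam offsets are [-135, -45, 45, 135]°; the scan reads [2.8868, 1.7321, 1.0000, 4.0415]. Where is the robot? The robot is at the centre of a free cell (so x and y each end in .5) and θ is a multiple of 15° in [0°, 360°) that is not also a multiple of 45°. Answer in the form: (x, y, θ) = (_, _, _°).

Candidates: 28 free-cell centres × 16 headings = 448 poses. Raycast each; keep the one whose scan matches to 4 dp.
  (5.5, 5.5, 195°): beam 1 = 0.5774 ≠ 2.8868 ✗
  (1.5, 1.5, 210°): beam 1 = 4.6587 ≠ 2.8868 ✗
  (2.5, 4.5, 255°): beam 1 = 1.7321 ≠ 2.8868 ✗
  (6.5, 4.5, 345°): beam 1 = 6.3509 ≠ 2.8868 ✗
  …
  (4.5, 4.5, 105°): r_1=2.8868, r_2=1.7321, r_3=1.0000, r_4=4.0415 — all match ✓
No second candidate reproduces the full scan.

(x, y, θ) = (4.5, 4.5, 105°)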